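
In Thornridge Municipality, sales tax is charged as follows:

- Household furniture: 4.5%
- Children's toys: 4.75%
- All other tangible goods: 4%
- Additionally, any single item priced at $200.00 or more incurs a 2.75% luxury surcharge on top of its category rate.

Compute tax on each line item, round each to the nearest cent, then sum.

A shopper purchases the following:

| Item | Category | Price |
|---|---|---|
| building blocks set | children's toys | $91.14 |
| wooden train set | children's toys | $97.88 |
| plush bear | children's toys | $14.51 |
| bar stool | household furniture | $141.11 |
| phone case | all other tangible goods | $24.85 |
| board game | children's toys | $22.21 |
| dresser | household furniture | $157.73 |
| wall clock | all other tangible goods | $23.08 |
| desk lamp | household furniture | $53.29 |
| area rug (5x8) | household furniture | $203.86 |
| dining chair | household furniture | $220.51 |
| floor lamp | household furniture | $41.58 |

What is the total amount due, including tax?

Building blocks set $91.14: children's toys → 4.75% → $4.33
Wooden train set $97.88: children's toys → 4.75% → $4.65
Plush bear $14.51: children's toys → 4.75% → $0.69
Bar stool $141.11: household furniture → 4.5% → $6.35
Phone case $24.85: all other tangible goods → 4% → $0.99
Board game $22.21: children's toys → 4.75% → $1.05
Dresser $157.73: household furniture → 4.5% → $7.10
Wall clock $23.08: all other tangible goods → 4% → $0.92
Desk lamp $53.29: household furniture → 4.5% → $2.40
Area rug (5x8) $203.86: household furniture → 4.5% + 2.75% surcharge = 7.25% → $14.78
Dining chair $220.51: household furniture → 4.5% + 2.75% surcharge = 7.25% → $15.99
Floor lamp $41.58: household furniture → 4.5% → $1.87
Subtotal = $1091.75; tax = $61.12; total due = $1152.87

$1152.87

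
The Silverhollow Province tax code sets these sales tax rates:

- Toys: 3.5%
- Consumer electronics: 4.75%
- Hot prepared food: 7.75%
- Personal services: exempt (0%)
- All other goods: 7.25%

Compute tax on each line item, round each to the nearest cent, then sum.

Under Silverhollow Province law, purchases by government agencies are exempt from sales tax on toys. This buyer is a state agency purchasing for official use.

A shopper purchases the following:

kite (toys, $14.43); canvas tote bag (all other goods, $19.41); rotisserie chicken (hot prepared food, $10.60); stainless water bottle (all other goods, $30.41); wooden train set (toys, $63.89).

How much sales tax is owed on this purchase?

$4.43

Kite $14.43: toys, buyer-exempt → 0% → $0.00
Canvas tote bag $19.41: all other goods → 7.25% → $1.41
Rotisserie chicken $10.60: hot prepared food → 7.75% → $0.82
Stainless water bottle $30.41: all other goods → 7.25% → $2.20
Wooden train set $63.89: toys, buyer-exempt → 0% → $0.00
Total tax = $1.41 + $0.82 + $2.20 = $4.43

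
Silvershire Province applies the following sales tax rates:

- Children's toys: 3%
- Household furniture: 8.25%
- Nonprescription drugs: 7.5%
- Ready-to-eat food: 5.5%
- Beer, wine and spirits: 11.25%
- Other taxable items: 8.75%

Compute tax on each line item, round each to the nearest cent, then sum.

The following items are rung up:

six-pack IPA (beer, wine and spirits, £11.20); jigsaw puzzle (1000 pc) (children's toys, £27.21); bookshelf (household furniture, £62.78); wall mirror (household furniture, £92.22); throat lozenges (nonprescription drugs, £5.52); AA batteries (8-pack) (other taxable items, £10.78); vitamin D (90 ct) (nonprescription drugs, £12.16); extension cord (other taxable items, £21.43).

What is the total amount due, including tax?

Six-pack IPA £11.20: beer, wine and spirits → 11.25% → £1.26
Jigsaw puzzle (1000 pc) £27.21: children's toys → 3% → £0.82
Bookshelf £62.78: household furniture → 8.25% → £5.18
Wall mirror £92.22: household furniture → 8.25% → £7.61
Throat lozenges £5.52: nonprescription drugs → 7.5% → £0.41
AA batteries (8-pack) £10.78: other taxable items → 8.75% → £0.94
Vitamin D (90 ct) £12.16: nonprescription drugs → 7.5% → £0.91
Extension cord £21.43: other taxable items → 8.75% → £1.88
Subtotal = £243.30; tax = £19.01; total due = £262.31

£262.31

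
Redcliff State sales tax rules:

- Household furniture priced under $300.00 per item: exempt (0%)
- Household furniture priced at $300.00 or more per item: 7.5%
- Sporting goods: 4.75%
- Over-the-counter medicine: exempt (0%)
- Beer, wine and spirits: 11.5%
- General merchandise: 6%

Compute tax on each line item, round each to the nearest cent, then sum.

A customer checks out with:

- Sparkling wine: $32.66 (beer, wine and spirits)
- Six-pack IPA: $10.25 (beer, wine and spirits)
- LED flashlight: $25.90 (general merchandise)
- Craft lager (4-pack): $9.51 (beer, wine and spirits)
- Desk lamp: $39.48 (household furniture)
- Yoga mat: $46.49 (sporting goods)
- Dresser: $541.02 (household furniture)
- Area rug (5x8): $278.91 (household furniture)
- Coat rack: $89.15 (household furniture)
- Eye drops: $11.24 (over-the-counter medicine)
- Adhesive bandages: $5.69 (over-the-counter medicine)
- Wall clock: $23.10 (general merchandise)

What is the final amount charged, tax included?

$1165.16

Sparkling wine $32.66: beer, wine and spirits → 11.5% → $3.76
Six-pack IPA $10.25: beer, wine and spirits → 11.5% → $1.18
LED flashlight $25.90: general merchandise → 6% → $1.55
Craft lager (4-pack) $9.51: beer, wine and spirits → 11.5% → $1.09
Desk lamp $39.48: household furniture, under $300.00 → 0% → $0.00
Yoga mat $46.49: sporting goods → 4.75% → $2.21
Dresser $541.02: household furniture, $300.00 or more → 7.5% → $40.58
Area rug (5x8) $278.91: household furniture, under $300.00 → 0% → $0.00
Coat rack $89.15: household furniture, under $300.00 → 0% → $0.00
Eye drops $11.24: over-the-counter medicine → 0% → $0.00
Adhesive bandages $5.69: over-the-counter medicine → 0% → $0.00
Wall clock $23.10: general merchandise → 6% → $1.39
Subtotal = $1113.40; tax = $51.76; total due = $1165.16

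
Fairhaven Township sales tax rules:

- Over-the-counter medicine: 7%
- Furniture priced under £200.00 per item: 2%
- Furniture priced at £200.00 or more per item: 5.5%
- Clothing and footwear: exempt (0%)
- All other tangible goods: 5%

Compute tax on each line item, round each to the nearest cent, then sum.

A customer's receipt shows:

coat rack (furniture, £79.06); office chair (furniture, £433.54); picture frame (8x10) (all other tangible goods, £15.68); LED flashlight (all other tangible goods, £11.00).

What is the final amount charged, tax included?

£566.03

Coat rack £79.06: furniture, under £200.00 → 2% → £1.58
Office chair £433.54: furniture, £200.00 or more → 5.5% → £23.84
Picture frame (8x10) £15.68: all other tangible goods → 5% → £0.78
LED flashlight £11.00: all other tangible goods → 5% → £0.55
Subtotal = £539.28; tax = £26.75; total due = £566.03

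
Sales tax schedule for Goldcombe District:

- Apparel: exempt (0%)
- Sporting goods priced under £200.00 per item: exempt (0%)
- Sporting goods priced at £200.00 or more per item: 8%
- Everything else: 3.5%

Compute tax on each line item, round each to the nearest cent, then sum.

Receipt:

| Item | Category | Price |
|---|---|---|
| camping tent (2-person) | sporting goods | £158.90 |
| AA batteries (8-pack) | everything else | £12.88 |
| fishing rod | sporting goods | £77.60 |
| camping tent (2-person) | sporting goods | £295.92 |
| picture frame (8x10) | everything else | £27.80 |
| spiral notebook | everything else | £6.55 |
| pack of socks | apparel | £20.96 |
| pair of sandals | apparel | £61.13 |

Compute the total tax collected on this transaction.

Camping tent (2-person) £158.90: sporting goods, under £200.00 → 0% → £0.00
AA batteries (8-pack) £12.88: everything else → 3.5% → £0.45
Fishing rod £77.60: sporting goods, under £200.00 → 0% → £0.00
Camping tent (2-person) £295.92: sporting goods, £200.00 or more → 8% → £23.67
Picture frame (8x10) £27.80: everything else → 3.5% → £0.97
Spiral notebook £6.55: everything else → 3.5% → £0.23
Pack of socks £20.96: apparel → 0% → £0.00
Pair of sandals £61.13: apparel → 0% → £0.00
Total tax = £0.45 + £23.67 + £0.97 + £0.23 = £25.32

£25.32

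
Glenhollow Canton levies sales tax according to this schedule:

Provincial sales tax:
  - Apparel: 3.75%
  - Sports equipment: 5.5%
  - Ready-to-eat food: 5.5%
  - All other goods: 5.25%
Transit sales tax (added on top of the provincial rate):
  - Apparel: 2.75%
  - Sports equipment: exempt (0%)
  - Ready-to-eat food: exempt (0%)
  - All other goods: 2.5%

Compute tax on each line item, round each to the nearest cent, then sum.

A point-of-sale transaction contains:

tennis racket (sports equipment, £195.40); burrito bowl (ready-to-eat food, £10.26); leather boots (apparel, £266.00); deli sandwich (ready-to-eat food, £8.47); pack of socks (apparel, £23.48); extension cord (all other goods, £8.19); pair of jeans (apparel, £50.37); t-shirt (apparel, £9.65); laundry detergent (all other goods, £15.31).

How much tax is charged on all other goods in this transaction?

£1.82

Extension cord £8.19: all other goods → 5.25% + 2.5% transit = 7.75% → £0.63
Laundry detergent £15.31: all other goods → 5.25% + 2.5% transit = 7.75% → £1.19
Tax on all other goods = £0.63 + £1.19 = £1.82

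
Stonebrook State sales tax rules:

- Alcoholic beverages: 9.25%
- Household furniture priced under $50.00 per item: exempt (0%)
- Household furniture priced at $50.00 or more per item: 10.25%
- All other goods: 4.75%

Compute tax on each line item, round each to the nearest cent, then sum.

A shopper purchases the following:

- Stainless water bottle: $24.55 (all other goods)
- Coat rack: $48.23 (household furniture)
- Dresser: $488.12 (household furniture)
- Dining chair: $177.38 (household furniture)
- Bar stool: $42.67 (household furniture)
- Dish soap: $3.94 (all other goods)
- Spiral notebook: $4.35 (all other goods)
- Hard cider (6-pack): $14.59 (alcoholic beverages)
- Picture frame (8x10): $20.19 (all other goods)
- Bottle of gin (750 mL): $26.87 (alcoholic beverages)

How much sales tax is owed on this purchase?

Stainless water bottle $24.55: all other goods → 4.75% → $1.17
Coat rack $48.23: household furniture, under $50.00 → 0% → $0.00
Dresser $488.12: household furniture, $50.00 or more → 10.25% → $50.03
Dining chair $177.38: household furniture, $50.00 or more → 10.25% → $18.18
Bar stool $42.67: household furniture, under $50.00 → 0% → $0.00
Dish soap $3.94: all other goods → 4.75% → $0.19
Spiral notebook $4.35: all other goods → 4.75% → $0.21
Hard cider (6-pack) $14.59: alcoholic beverages → 9.25% → $1.35
Picture frame (8x10) $20.19: all other goods → 4.75% → $0.96
Bottle of gin (750 mL) $26.87: alcoholic beverages → 9.25% → $2.49
Total tax = $1.17 + $50.03 + $18.18 + $0.19 + $0.21 + $1.35 + $0.96 + $2.49 = $74.58

$74.58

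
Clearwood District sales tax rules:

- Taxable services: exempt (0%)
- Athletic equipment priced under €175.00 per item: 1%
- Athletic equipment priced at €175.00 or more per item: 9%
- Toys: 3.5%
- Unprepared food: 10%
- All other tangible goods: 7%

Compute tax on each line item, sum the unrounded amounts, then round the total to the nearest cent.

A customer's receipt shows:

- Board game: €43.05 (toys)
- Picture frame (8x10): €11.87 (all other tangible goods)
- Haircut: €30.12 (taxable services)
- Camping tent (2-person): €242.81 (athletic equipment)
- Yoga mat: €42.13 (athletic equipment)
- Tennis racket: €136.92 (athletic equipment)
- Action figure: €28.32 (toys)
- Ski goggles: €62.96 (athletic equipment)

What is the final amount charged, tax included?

€625.78

Board game €43.05: toys → 3.5% → €1.50675
Picture frame (8x10) €11.87: all other tangible goods → 7% → €0.8309
Haircut €30.12: taxable services → 0% → €0.00
Camping tent (2-person) €242.81: athletic equipment, €175.00 or more → 9% → €21.8529
Yoga mat €42.13: athletic equipment, under €175.00 → 1% → €0.4213
Tennis racket €136.92: athletic equipment, under €175.00 → 1% → €1.3692
Action figure €28.32: toys → 3.5% → €0.9912
Ski goggles €62.96: athletic equipment, under €175.00 → 1% → €0.6296
Subtotal = €598.18; unrounded tax = €27.60185 → €27.60; total due = €625.78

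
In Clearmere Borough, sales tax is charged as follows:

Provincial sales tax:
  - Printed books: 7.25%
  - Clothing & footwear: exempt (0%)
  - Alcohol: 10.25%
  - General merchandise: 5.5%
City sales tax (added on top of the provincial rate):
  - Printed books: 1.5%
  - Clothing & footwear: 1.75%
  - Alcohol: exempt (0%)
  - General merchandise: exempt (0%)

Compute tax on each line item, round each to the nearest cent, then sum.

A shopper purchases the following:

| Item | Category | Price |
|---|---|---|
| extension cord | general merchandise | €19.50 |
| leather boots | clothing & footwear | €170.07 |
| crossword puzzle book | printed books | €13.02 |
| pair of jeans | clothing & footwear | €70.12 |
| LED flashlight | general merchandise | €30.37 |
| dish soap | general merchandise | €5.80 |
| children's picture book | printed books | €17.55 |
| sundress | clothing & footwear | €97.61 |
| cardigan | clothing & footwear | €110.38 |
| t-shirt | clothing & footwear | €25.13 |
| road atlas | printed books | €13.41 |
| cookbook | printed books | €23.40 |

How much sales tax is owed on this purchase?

Extension cord €19.50: general merchandise → 5.5% + 0% city = 5.5% → €1.07
Leather boots €170.07: clothing & footwear → 0% + 1.75% city = 1.75% → €2.98
Crossword puzzle book €13.02: printed books → 7.25% + 1.5% city = 8.75% → €1.14
Pair of jeans €70.12: clothing & footwear → 0% + 1.75% city = 1.75% → €1.23
LED flashlight €30.37: general merchandise → 5.5% + 0% city = 5.5% → €1.67
Dish soap €5.80: general merchandise → 5.5% + 0% city = 5.5% → €0.32
Children's picture book €17.55: printed books → 7.25% + 1.5% city = 8.75% → €1.54
Sundress €97.61: clothing & footwear → 0% + 1.75% city = 1.75% → €1.71
Cardigan €110.38: clothing & footwear → 0% + 1.75% city = 1.75% → €1.93
T-shirt €25.13: clothing & footwear → 0% + 1.75% city = 1.75% → €0.44
Road atlas €13.41: printed books → 7.25% + 1.5% city = 8.75% → €1.17
Cookbook €23.40: printed books → 7.25% + 1.5% city = 8.75% → €2.05
Total tax = €1.07 + €2.98 + €1.14 + €1.23 + €1.67 + €0.32 + €1.54 + €1.71 + €1.93 + €0.44 + €1.17 + €2.05 = €17.25

€17.25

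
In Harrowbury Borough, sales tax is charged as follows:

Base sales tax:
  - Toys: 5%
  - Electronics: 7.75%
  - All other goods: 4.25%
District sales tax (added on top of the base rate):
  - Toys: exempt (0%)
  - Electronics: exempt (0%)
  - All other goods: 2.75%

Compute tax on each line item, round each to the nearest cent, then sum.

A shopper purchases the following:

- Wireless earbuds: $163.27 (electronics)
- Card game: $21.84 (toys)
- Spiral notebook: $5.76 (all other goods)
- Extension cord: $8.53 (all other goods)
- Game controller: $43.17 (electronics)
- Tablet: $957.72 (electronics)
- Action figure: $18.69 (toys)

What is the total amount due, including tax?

Wireless earbuds $163.27: electronics → 7.75% + 0% district = 7.75% → $12.65
Card game $21.84: toys → 5% + 0% district = 5% → $1.09
Spiral notebook $5.76: all other goods → 4.25% + 2.75% district = 7% → $0.40
Extension cord $8.53: all other goods → 4.25% + 2.75% district = 7% → $0.60
Game controller $43.17: electronics → 7.75% + 0% district = 7.75% → $3.35
Tablet $957.72: electronics → 7.75% + 0% district = 7.75% → $74.22
Action figure $18.69: toys → 5% + 0% district = 5% → $0.93
Subtotal = $1218.98; tax = $93.24; total due = $1312.22

$1312.22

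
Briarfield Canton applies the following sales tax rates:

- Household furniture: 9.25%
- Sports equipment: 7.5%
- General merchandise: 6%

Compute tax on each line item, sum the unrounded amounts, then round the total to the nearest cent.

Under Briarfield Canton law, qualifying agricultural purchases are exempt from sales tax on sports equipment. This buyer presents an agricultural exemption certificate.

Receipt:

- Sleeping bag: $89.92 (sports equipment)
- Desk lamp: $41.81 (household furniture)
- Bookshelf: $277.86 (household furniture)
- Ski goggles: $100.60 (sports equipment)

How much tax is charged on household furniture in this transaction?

$29.57

Desk lamp $41.81: household furniture → 9.25% → $3.867425
Bookshelf $277.86: household furniture → 9.25% → $25.70205
Tax on household furniture: unrounded sum = $29.569475 → $29.57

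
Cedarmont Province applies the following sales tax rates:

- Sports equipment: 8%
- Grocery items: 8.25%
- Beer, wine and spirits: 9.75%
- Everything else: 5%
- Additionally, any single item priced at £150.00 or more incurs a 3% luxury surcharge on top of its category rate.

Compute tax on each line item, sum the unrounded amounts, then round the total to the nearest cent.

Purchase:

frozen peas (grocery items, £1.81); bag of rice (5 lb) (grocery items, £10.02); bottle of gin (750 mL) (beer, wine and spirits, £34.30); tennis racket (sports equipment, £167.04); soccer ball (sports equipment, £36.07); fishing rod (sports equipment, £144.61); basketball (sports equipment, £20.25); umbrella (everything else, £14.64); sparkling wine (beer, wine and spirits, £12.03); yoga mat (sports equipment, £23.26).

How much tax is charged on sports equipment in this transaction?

Tennis racket £167.04: sports equipment → 8% + 3% surcharge = 11% → £18.3744
Soccer ball £36.07: sports equipment → 8% → £2.8856
Fishing rod £144.61: sports equipment → 8% → £11.5688
Basketball £20.25: sports equipment → 8% → £1.62
Yoga mat £23.26: sports equipment → 8% → £1.8608
Tax on sports equipment: unrounded sum = £36.3096 → £36.31

£36.31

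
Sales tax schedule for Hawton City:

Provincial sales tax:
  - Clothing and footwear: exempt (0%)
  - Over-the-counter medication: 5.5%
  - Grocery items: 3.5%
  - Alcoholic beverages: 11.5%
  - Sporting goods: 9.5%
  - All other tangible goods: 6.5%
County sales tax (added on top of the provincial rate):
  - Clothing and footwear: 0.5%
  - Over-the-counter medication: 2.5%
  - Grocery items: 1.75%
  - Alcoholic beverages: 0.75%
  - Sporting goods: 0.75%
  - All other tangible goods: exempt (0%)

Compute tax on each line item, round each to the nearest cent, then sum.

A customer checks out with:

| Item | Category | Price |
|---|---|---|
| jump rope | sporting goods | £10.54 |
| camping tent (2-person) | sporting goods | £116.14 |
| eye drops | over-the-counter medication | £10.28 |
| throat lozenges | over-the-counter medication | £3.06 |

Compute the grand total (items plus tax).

Jump rope £10.54: sporting goods → 9.5% + 0.75% county = 10.25% → £1.08
Camping tent (2-person) £116.14: sporting goods → 9.5% + 0.75% county = 10.25% → £11.90
Eye drops £10.28: over-the-counter medication → 5.5% + 2.5% county = 8% → £0.82
Throat lozenges £3.06: over-the-counter medication → 5.5% + 2.5% county = 8% → £0.24
Subtotal = £140.02; tax = £14.04; total due = £154.06

£154.06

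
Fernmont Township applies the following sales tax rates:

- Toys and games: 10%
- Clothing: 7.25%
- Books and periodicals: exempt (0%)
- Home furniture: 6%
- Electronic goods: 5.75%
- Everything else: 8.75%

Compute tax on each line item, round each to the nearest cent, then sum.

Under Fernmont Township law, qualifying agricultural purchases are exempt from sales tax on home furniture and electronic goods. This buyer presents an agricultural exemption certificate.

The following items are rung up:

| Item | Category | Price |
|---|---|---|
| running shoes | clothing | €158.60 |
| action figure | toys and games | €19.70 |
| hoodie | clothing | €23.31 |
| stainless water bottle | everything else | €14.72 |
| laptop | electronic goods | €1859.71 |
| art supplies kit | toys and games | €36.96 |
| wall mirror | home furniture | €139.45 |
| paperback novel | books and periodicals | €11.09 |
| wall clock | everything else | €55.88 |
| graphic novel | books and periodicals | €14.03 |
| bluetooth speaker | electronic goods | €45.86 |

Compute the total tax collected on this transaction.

Running shoes €158.60: clothing → 7.25% → €11.50
Action figure €19.70: toys and games → 10% → €1.97
Hoodie €23.31: clothing → 7.25% → €1.69
Stainless water bottle €14.72: everything else → 8.75% → €1.29
Laptop €1859.71: electronic goods, buyer-exempt → 0% → €0.00
Art supplies kit €36.96: toys and games → 10% → €3.70
Wall mirror €139.45: home furniture, buyer-exempt → 0% → €0.00
Paperback novel €11.09: books and periodicals → 0% → €0.00
Wall clock €55.88: everything else → 8.75% → €4.89
Graphic novel €14.03: books and periodicals → 0% → €0.00
Bluetooth speaker €45.86: electronic goods, buyer-exempt → 0% → €0.00
Total tax = €11.50 + €1.97 + €1.69 + €1.29 + €3.70 + €4.89 = €25.04

€25.04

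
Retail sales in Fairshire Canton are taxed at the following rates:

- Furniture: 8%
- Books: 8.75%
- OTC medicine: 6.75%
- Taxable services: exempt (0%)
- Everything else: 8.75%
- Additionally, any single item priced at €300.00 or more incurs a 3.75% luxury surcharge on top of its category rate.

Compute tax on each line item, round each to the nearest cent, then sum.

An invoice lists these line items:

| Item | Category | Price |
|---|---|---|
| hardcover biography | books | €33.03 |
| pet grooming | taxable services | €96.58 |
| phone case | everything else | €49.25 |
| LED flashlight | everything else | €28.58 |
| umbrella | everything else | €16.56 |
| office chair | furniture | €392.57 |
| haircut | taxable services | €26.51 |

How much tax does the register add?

Hardcover biography €33.03: books → 8.75% → €2.89
Pet grooming €96.58: taxable services → 0% → €0.00
Phone case €49.25: everything else → 8.75% → €4.31
LED flashlight €28.58: everything else → 8.75% → €2.50
Umbrella €16.56: everything else → 8.75% → €1.45
Office chair €392.57: furniture → 8% + 3.75% surcharge = 11.75% → €46.13
Haircut €26.51: taxable services → 0% → €0.00
Total tax = €2.89 + €4.31 + €2.50 + €1.45 + €46.13 = €57.28

€57.28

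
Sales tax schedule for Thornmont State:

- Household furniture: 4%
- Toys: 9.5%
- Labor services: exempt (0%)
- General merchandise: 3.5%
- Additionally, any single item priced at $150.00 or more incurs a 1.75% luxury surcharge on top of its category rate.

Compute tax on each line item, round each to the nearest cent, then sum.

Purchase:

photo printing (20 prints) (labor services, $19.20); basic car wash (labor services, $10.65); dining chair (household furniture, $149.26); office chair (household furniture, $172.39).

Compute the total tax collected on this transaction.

$15.88

Photo printing (20 prints) $19.20: labor services → 0% → $0.00
Basic car wash $10.65: labor services → 0% → $0.00
Dining chair $149.26: household furniture → 4% → $5.97
Office chair $172.39: household furniture → 4% + 1.75% surcharge = 5.75% → $9.91
Total tax = $5.97 + $9.91 = $15.88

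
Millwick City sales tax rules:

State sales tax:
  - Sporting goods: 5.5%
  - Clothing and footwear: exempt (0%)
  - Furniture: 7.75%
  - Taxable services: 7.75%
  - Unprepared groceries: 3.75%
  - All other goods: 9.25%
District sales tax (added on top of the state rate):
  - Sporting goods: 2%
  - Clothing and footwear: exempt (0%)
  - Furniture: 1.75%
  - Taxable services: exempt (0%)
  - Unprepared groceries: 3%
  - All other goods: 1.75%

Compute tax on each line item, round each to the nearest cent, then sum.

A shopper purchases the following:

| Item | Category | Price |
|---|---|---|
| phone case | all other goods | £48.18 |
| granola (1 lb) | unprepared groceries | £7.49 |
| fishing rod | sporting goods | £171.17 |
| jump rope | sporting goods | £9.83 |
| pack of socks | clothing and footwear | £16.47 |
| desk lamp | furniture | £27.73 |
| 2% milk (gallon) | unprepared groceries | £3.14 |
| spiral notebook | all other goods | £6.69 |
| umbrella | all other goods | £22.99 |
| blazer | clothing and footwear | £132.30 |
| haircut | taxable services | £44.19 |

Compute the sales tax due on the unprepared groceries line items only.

£0.72

Granola (1 lb) £7.49: unprepared groceries → 3.75% + 3% district = 6.75% → £0.51
2% milk (gallon) £3.14: unprepared groceries → 3.75% + 3% district = 6.75% → £0.21
Tax on unprepared groceries = £0.51 + £0.21 = £0.72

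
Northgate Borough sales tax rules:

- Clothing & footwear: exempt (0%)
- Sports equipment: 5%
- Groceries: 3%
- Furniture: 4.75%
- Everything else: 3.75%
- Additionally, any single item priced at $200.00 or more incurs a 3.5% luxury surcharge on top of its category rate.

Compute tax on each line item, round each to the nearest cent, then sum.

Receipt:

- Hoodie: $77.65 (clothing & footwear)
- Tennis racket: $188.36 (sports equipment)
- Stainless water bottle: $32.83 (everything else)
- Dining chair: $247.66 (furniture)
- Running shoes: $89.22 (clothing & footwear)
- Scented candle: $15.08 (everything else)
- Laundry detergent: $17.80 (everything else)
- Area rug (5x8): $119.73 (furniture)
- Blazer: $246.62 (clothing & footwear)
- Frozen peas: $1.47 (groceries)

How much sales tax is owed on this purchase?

Hoodie $77.65: clothing & footwear → 0% → $0.00
Tennis racket $188.36: sports equipment → 5% → $9.42
Stainless water bottle $32.83: everything else → 3.75% → $1.23
Dining chair $247.66: furniture → 4.75% + 3.5% surcharge = 8.25% → $20.43
Running shoes $89.22: clothing & footwear → 0% → $0.00
Scented candle $15.08: everything else → 3.75% → $0.57
Laundry detergent $17.80: everything else → 3.75% → $0.67
Area rug (5x8) $119.73: furniture → 4.75% → $5.69
Blazer $246.62: clothing & footwear → 0% + 3.5% surcharge = 3.5% → $8.63
Frozen peas $1.47: groceries → 3% → $0.04
Total tax = $9.42 + $1.23 + $20.43 + $0.57 + $0.67 + $5.69 + $8.63 + $0.04 = $46.68

$46.68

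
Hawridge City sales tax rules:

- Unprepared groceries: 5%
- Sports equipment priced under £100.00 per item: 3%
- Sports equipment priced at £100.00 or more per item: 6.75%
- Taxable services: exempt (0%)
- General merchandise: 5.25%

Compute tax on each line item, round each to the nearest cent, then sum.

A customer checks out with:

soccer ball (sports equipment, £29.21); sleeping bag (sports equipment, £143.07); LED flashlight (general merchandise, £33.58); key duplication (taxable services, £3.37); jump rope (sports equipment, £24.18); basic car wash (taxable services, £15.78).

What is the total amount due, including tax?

Soccer ball £29.21: sports equipment, under £100.00 → 3% → £0.88
Sleeping bag £143.07: sports equipment, £100.00 or more → 6.75% → £9.66
LED flashlight £33.58: general merchandise → 5.25% → £1.76
Key duplication £3.37: taxable services → 0% → £0.00
Jump rope £24.18: sports equipment, under £100.00 → 3% → £0.73
Basic car wash £15.78: taxable services → 0% → £0.00
Subtotal = £249.19; tax = £13.03; total due = £262.22

£262.22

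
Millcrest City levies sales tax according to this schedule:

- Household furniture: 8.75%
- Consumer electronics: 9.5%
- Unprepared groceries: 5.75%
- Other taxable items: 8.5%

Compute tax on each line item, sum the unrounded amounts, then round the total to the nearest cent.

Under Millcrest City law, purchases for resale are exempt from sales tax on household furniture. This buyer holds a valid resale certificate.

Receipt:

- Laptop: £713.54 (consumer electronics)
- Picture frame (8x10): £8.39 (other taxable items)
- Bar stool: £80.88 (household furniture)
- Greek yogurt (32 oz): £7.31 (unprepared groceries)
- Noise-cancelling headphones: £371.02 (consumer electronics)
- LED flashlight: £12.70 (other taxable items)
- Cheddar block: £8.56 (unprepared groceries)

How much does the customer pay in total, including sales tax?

£1308.14

Laptop £713.54: consumer electronics → 9.5% → £67.7863
Picture frame (8x10) £8.39: other taxable items → 8.5% → £0.71315
Bar stool £80.88: household furniture, buyer-exempt → 0% → £0.00
Greek yogurt (32 oz) £7.31: unprepared groceries → 5.75% → £0.420325
Noise-cancelling headphones £371.02: consumer electronics → 9.5% → £35.2469
LED flashlight £12.70: other taxable items → 8.5% → £1.0795
Cheddar block £8.56: unprepared groceries → 5.75% → £0.4922
Subtotal = £1202.40; unrounded tax = £105.738375 → £105.74; total due = £1308.14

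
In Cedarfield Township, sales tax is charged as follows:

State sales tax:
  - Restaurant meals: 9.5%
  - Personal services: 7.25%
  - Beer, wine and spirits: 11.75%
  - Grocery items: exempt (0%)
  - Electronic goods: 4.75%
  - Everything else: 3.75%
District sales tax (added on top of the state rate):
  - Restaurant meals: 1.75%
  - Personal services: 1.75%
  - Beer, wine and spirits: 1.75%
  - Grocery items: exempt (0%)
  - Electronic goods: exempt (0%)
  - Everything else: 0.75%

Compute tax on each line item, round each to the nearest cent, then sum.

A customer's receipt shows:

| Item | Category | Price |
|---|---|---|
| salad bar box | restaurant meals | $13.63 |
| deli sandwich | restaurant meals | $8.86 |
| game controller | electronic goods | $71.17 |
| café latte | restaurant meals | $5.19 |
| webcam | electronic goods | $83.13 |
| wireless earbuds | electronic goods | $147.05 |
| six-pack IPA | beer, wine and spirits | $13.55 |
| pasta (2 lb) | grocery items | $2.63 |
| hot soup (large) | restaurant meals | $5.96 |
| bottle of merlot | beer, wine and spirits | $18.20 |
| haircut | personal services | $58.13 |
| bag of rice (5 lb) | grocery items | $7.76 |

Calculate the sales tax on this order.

Salad bar box $13.63: restaurant meals → 9.5% + 1.75% district = 11.25% → $1.53
Deli sandwich $8.86: restaurant meals → 9.5% + 1.75% district = 11.25% → $1.00
Game controller $71.17: electronic goods → 4.75% + 0% district = 4.75% → $3.38
Café latte $5.19: restaurant meals → 9.5% + 1.75% district = 11.25% → $0.58
Webcam $83.13: electronic goods → 4.75% + 0% district = 4.75% → $3.95
Wireless earbuds $147.05: electronic goods → 4.75% + 0% district = 4.75% → $6.98
Six-pack IPA $13.55: beer, wine and spirits → 11.75% + 1.75% district = 13.5% → $1.83
Pasta (2 lb) $2.63: grocery items → 0% + 0% district = 0% → $0.00
Hot soup (large) $5.96: restaurant meals → 9.5% + 1.75% district = 11.25% → $0.67
Bottle of merlot $18.20: beer, wine and spirits → 11.75% + 1.75% district = 13.5% → $2.46
Haircut $58.13: personal services → 7.25% + 1.75% district = 9% → $5.23
Bag of rice (5 lb) $7.76: grocery items → 0% + 0% district = 0% → $0.00
Total tax = $1.53 + $1.00 + $3.38 + $0.58 + $3.95 + $6.98 + $1.83 + $0.67 + $2.46 + $5.23 = $27.61

$27.61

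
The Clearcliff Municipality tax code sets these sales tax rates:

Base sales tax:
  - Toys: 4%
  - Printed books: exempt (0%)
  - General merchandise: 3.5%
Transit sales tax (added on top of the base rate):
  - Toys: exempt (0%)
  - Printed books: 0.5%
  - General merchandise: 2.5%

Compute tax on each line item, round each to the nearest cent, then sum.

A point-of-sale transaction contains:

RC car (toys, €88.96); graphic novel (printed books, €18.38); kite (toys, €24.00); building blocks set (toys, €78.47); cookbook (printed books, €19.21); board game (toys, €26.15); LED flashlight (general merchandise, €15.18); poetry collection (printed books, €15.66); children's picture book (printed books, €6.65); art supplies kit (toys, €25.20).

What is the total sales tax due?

RC car €88.96: toys → 4% + 0% transit = 4% → €3.56
Graphic novel €18.38: printed books → 0% + 0.5% transit = 0.5% → €0.09
Kite €24.00: toys → 4% + 0% transit = 4% → €0.96
Building blocks set €78.47: toys → 4% + 0% transit = 4% → €3.14
Cookbook €19.21: printed books → 0% + 0.5% transit = 0.5% → €0.10
Board game €26.15: toys → 4% + 0% transit = 4% → €1.05
LED flashlight €15.18: general merchandise → 3.5% + 2.5% transit = 6% → €0.91
Poetry collection €15.66: printed books → 0% + 0.5% transit = 0.5% → €0.08
Children's picture book €6.65: printed books → 0% + 0.5% transit = 0.5% → €0.03
Art supplies kit €25.20: toys → 4% + 0% transit = 4% → €1.01
Total tax = €3.56 + €0.09 + €0.96 + €3.14 + €0.10 + €1.05 + €0.91 + €0.08 + €0.03 + €1.01 = €10.93

€10.93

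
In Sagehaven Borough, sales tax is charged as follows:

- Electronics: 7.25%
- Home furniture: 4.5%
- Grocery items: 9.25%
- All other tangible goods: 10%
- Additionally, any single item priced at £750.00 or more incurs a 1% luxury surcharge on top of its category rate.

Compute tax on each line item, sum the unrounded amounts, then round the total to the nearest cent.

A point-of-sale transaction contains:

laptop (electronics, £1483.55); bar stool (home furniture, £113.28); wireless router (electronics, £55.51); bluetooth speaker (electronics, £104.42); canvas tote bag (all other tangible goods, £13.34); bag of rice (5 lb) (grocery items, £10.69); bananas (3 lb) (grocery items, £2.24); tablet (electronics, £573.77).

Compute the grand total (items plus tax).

£2540.01

Laptop £1483.55: electronics → 7.25% + 1% surcharge = 8.25% → £122.392875
Bar stool £113.28: home furniture → 4.5% → £5.0976
Wireless router £55.51: electronics → 7.25% → £4.024475
Bluetooth speaker £104.42: electronics → 7.25% → £7.57045
Canvas tote bag £13.34: all other tangible goods → 10% → £1.334
Bag of rice (5 lb) £10.69: grocery items → 9.25% → £0.988825
Bananas (3 lb) £2.24: grocery items → 9.25% → £0.2072
Tablet £573.77: electronics → 7.25% → £41.598325
Subtotal = £2356.80; unrounded tax = £183.21375 → £183.21; total due = £2540.01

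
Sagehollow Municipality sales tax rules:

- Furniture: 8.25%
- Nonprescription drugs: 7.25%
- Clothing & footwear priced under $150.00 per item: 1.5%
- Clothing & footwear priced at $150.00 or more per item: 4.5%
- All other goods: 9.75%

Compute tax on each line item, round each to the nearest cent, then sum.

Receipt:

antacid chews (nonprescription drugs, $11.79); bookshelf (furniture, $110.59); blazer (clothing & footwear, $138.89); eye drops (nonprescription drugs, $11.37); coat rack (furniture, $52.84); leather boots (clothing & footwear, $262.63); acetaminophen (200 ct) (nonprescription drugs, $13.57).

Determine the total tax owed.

Antacid chews $11.79: nonprescription drugs → 7.25% → $0.85
Bookshelf $110.59: furniture → 8.25% → $9.12
Blazer $138.89: clothing & footwear, under $150.00 → 1.5% → $2.08
Eye drops $11.37: nonprescription drugs → 7.25% → $0.82
Coat rack $52.84: furniture → 8.25% → $4.36
Leather boots $262.63: clothing & footwear, $150.00 or more → 4.5% → $11.82
Acetaminophen (200 ct) $13.57: nonprescription drugs → 7.25% → $0.98
Total tax = $0.85 + $9.12 + $2.08 + $0.82 + $4.36 + $11.82 + $0.98 = $30.03

$30.03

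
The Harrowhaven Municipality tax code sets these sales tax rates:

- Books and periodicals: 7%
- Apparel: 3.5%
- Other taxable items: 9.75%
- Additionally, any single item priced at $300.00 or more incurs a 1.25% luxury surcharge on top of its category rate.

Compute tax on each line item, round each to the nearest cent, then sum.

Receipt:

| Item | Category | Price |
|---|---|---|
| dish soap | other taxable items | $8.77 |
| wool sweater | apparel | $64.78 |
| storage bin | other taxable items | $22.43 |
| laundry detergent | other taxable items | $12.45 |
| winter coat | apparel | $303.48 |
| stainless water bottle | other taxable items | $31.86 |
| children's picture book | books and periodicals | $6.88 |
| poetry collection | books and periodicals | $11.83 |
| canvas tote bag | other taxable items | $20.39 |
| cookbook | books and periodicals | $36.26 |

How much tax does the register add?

Dish soap $8.77: other taxable items → 9.75% → $0.86
Wool sweater $64.78: apparel → 3.5% → $2.27
Storage bin $22.43: other taxable items → 9.75% → $2.19
Laundry detergent $12.45: other taxable items → 9.75% → $1.21
Winter coat $303.48: apparel → 3.5% + 1.25% surcharge = 4.75% → $14.42
Stainless water bottle $31.86: other taxable items → 9.75% → $3.11
Children's picture book $6.88: books and periodicals → 7% → $0.48
Poetry collection $11.83: books and periodicals → 7% → $0.83
Canvas tote bag $20.39: other taxable items → 9.75% → $1.99
Cookbook $36.26: books and periodicals → 7% → $2.54
Total tax = $0.86 + $2.27 + $2.19 + $1.21 + $14.42 + $3.11 + $0.48 + $0.83 + $1.99 + $2.54 = $29.90

$29.90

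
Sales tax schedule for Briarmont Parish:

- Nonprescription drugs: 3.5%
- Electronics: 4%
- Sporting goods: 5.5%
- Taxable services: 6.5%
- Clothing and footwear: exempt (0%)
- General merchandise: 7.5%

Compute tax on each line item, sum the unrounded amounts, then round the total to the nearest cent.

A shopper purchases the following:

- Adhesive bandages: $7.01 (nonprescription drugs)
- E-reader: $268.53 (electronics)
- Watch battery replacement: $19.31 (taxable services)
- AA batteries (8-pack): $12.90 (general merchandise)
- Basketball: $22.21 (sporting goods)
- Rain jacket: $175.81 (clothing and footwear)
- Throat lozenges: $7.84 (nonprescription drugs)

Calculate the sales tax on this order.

Adhesive bandages $7.01: nonprescription drugs → 3.5% → $0.24535
E-reader $268.53: electronics → 4% → $10.7412
Watch battery replacement $19.31: taxable services → 6.5% → $1.25515
AA batteries (8-pack) $12.90: general merchandise → 7.5% → $0.9675
Basketball $22.21: sporting goods → 5.5% → $1.22155
Rain jacket $175.81: clothing and footwear → 0% → $0.00
Throat lozenges $7.84: nonprescription drugs → 3.5% → $0.2744
Unrounded tax sum = $14.70515 → $14.71

$14.71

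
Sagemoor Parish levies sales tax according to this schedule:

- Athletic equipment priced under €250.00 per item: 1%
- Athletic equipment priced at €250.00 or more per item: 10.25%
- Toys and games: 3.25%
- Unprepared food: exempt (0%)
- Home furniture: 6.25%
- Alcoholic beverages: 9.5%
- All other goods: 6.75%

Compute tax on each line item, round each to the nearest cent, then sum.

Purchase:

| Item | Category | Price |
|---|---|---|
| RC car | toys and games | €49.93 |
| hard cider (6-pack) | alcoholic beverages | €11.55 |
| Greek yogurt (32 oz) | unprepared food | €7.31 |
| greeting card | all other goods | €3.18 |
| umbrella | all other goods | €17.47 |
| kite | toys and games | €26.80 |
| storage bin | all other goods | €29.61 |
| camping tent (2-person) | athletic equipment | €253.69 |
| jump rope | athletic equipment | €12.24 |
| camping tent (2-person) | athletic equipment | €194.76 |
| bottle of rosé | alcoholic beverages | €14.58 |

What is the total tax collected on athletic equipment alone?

€28.07

Camping tent (2-person) €253.69: athletic equipment, €250.00 or more → 10.25% → €26.00
Jump rope €12.24: athletic equipment, under €250.00 → 1% → €0.12
Camping tent (2-person) €194.76: athletic equipment, under €250.00 → 1% → €1.95
Tax on athletic equipment = €26.00 + €0.12 + €1.95 = €28.07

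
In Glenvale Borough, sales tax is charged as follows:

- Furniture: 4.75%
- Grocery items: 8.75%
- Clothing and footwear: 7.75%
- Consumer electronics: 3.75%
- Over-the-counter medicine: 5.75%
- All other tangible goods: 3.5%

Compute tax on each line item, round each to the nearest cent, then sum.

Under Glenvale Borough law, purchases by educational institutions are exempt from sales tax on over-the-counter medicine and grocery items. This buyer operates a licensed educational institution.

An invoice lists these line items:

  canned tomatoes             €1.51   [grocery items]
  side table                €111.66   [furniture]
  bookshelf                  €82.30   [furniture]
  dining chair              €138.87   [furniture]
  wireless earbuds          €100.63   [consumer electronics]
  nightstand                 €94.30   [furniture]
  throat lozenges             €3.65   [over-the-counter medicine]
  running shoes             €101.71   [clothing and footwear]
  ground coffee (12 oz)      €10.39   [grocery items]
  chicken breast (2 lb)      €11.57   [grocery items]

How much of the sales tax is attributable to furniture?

€20.29

Side table €111.66: furniture → 4.75% → €5.30
Bookshelf €82.30: furniture → 4.75% → €3.91
Dining chair €138.87: furniture → 4.75% → €6.60
Nightstand €94.30: furniture → 4.75% → €4.48
Tax on furniture = €5.30 + €3.91 + €6.60 + €4.48 = €20.29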